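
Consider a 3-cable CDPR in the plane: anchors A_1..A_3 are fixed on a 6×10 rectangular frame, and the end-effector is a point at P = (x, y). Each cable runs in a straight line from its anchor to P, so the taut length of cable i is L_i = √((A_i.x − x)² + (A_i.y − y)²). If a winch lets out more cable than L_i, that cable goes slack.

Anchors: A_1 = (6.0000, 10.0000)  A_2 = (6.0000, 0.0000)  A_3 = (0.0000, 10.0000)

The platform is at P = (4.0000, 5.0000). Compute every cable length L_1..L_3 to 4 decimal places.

(5.3852, 5.3852, 6.4031)

cable 1: Δx=2.0000, Δy=5.0000; L_1 = √(Δx²+Δy²) = 5.3852
cable 2: Δx=2.0000, Δy=-5.0000; L_2 = √(Δx²+Δy²) = 5.3852
cable 3: Δx=-4.0000, Δy=5.0000; L_3 = √(Δx²+Δy²) = 6.4031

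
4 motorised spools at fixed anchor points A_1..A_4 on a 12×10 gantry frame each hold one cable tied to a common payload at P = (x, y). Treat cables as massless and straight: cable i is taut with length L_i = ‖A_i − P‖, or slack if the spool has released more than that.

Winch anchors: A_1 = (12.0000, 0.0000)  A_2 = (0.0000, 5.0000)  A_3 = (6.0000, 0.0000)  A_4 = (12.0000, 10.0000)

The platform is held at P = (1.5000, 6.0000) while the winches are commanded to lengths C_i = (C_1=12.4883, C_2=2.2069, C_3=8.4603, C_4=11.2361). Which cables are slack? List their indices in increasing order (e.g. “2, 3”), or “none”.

1, 2, 3

i=1: geometric 12.0934 vs commanded 12.4883 ⇒ slack
i=2: geometric 1.8028 vs commanded 2.2069 ⇒ slack
i=3: geometric 7.5000 vs commanded 8.4603 ⇒ slack
i=4: geometric 11.2361 vs commanded 11.2361 ⇒ taut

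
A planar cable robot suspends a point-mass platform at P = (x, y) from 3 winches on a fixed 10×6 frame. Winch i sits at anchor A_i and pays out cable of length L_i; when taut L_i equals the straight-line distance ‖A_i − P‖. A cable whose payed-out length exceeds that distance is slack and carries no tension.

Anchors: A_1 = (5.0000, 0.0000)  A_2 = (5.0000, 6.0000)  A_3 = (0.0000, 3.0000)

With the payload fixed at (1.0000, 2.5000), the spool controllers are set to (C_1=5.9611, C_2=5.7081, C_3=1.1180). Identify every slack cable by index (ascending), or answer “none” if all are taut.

1, 2

i=1: geometric 4.7170 vs commanded 5.9611 ⇒ slack
i=2: geometric 5.3151 vs commanded 5.7081 ⇒ slack
i=3: geometric 1.1180 vs commanded 1.1180 ⇒ taut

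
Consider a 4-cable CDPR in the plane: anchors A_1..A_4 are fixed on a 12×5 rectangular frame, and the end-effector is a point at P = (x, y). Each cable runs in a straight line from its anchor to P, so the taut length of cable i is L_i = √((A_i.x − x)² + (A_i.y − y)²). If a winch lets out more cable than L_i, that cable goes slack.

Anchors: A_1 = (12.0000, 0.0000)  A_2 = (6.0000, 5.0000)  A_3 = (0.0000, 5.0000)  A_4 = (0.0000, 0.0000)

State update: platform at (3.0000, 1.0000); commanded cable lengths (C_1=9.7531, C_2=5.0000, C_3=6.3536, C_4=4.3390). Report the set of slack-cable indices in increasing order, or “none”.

1, 3, 4

cable 1: √((9.0000)²+(-1.0000)²)=9.0554, C_1=9.7531: slack
cable 2: √((3.0000)²+(4.0000)²)=5.0000, C_2=5.0000: taut
cable 3: √((-3.0000)²+(4.0000)²)=5.0000, C_3=6.3536: slack
cable 4: √((-3.0000)²+(-1.0000)²)=3.1623, C_4=4.3390: slack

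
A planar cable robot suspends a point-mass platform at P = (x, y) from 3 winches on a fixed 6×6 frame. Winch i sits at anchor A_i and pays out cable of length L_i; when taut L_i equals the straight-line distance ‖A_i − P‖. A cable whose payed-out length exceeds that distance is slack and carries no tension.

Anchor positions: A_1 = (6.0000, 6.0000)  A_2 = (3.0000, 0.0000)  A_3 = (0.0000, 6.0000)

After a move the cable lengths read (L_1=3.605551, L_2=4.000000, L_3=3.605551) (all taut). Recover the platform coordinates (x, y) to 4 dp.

(3.0000, 4.0000)

expand ‖A_i−P‖²=L_i² and subtract eq 1 (q_i ≔ ‖A_i‖²−L_i²)
q_1 = 36.0000+36.0000−13.0000 = 59.0000
eq1−eq2 → [6.0000  12.0000]·P = 66.0000
eq1−eq3 → [12.0000  0.0000]·P = 36.0000
2×2 solve → P = (3.0000, 4.0000)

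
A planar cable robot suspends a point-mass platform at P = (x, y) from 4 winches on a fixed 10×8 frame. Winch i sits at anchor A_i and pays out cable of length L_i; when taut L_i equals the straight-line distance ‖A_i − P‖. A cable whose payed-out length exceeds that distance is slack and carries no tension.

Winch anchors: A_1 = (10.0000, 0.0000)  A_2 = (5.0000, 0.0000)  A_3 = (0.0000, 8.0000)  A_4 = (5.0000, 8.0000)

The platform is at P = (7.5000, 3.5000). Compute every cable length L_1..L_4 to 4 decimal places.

(4.3012, 4.3012, 8.7464, 5.1478)

cable 1: Δx=2.5000, Δy=-3.5000; L_1 = √(Δx²+Δy²) = 4.3012
cable 2: Δx=-2.5000, Δy=-3.5000; L_2 = √(Δx²+Δy²) = 4.3012
cable 3: Δx=-7.5000, Δy=4.5000; L_3 = √(Δx²+Δy²) = 8.7464
cable 4: Δx=-2.5000, Δy=4.5000; L_4 = √(Δx²+Δy²) = 5.1478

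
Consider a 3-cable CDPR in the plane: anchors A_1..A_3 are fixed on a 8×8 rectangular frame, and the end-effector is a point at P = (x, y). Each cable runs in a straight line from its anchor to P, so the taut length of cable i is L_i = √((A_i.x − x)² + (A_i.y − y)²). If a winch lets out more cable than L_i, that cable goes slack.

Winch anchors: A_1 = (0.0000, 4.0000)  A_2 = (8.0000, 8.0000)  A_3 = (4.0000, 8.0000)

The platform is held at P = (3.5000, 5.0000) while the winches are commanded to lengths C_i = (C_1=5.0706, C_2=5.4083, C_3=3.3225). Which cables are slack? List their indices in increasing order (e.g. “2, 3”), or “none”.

i=1: geometric 3.6401 vs commanded 5.0706 ⇒ slack
i=2: geometric 5.4083 vs commanded 5.4083 ⇒ taut
i=3: geometric 3.0414 vs commanded 3.3225 ⇒ slack

1, 3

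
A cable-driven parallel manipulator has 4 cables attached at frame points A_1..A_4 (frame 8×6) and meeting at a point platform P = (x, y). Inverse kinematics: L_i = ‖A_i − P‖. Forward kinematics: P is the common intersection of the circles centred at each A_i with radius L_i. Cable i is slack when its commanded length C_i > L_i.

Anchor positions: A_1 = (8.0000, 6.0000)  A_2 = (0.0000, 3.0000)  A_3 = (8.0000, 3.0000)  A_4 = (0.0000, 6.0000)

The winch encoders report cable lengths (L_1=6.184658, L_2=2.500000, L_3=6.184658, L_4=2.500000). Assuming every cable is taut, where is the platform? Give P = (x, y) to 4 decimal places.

(2.0000, 4.5000)

expand ‖A_i−P‖²=L_i² and subtract eq 1 (q_i ≔ ‖A_i‖²−L_i²)
q_1 = 64.0000+36.0000−38.2500 = 61.7500
eq1−eq2 → [16.0000  6.0000]·P = 59.0000
eq1−eq3 → [0.0000  6.0000]·P = 27.0000
eq1−eq4 → [16.0000  0.0000]·P = 32.0000
2×2 solve → P = (2.0000, 4.5000)
check cable 4: ‖A_4−P‖² = 6.2500 ≈ L_4² = 6.2500 ✓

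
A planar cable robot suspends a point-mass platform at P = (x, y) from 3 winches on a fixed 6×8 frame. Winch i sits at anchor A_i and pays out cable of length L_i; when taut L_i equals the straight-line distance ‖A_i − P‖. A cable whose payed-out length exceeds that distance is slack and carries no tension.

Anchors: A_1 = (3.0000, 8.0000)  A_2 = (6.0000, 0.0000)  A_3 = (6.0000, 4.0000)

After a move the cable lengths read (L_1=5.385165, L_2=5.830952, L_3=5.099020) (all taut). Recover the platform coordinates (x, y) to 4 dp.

circle eqns → linear via eq_j − eq_1; set k_j = A_j·A_j − L_j²
k_1 = 9.0000+64.0000−29.0000 = 44.0000
-6.0000·x + 16.0000·y = k_1−k_2 = 42.0000
-6.0000·x + 8.0000·y = k_1−k_3 = 18.0000
solve first two rows → x=1.0000, y=3.0000

(1.0000, 3.0000)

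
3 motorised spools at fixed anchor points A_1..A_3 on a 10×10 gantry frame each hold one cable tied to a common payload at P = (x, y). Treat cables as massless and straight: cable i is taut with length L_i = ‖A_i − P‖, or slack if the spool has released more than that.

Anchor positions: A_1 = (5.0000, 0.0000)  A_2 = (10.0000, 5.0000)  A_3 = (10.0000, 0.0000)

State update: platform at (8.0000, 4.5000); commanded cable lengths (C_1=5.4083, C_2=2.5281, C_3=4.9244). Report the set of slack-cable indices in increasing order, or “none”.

2

cable 1: √((-3.0000)²+(-4.5000)²)=5.4083, C_1=5.4083: taut
cable 2: √((2.0000)²+(0.5000)²)=2.0616, C_2=2.5281: slack
cable 3: √((2.0000)²+(-4.5000)²)=4.9244, C_3=4.9244: taut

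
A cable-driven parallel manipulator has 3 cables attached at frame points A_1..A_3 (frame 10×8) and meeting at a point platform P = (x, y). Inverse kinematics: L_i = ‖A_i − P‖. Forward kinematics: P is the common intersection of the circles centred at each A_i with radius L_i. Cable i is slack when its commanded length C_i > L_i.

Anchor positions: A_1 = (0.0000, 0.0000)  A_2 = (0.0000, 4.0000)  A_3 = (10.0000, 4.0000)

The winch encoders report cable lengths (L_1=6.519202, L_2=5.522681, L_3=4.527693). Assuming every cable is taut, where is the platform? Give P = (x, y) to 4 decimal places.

circle eqns → linear via eq_j − eq_1; set c_j = A_j·A_j − L_j²
c_1 = 0.0000+0.0000−42.5000 = -42.5000
0.0000·x − 8.0000·y = c_1−c_2 = -28.0000
-20.0000·x − 8.0000·y = c_1−c_3 = -138.0000
solve first two rows → x=5.5000, y=3.5000

(5.5000, 3.5000)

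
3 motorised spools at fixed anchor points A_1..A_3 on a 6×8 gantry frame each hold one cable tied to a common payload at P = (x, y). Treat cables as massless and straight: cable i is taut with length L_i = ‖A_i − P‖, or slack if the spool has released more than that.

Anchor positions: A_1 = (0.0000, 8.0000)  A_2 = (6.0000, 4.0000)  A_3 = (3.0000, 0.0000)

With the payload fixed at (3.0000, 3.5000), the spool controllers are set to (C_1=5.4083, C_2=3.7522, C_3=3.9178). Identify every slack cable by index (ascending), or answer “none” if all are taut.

2, 3

cable 1: L_1 = ‖A_1−P‖ = 5.4083;  C_1 = 5.4083 → taut
cable 2: L_2 = ‖A_2−P‖ = 3.0414;  C_2 = 3.7522 → slack
cable 3: L_3 = ‖A_3−P‖ = 3.5000;  C_3 = 3.9178 → slack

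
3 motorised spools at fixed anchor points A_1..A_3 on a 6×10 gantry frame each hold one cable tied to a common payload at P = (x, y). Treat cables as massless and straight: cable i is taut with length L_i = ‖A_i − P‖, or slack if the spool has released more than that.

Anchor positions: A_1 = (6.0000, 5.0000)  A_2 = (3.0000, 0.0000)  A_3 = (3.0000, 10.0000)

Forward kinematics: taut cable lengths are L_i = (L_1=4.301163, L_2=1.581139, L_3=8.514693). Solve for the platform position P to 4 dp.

expand ‖A_i−P‖²=L_i² and subtract eq 1 (c_i ≔ ‖A_i‖²−L_i²)
c_1 = 36.0000+25.0000−18.5000 = 42.5000
eq1−eq2 → [6.0000  10.0000]·P = 36.0000
eq1−eq3 → [6.0000  -10.0000]·P = 6.0000
2×2 solve → P = (3.5000, 1.5000)

(3.5000, 1.5000)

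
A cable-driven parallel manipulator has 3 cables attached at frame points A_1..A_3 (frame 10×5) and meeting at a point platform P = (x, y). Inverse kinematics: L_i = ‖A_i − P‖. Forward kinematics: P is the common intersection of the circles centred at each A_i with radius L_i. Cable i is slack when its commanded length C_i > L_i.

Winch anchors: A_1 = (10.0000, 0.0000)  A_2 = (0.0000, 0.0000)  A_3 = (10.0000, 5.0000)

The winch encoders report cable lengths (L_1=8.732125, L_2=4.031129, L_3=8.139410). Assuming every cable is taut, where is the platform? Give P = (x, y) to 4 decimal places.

expand ‖A_i−P‖²=L_i² and subtract eq 1 (c_i ≔ ‖A_i‖²−L_i²)
c_1 = 100.0000+0.0000−76.2500 = 23.7500
eq1−eq2 → [20.0000  0.0000]·P = 40.0000
eq1−eq3 → [0.0000  -10.0000]·P = -35.0000
2×2 solve → P = (2.0000, 3.5000)

(2.0000, 3.5000)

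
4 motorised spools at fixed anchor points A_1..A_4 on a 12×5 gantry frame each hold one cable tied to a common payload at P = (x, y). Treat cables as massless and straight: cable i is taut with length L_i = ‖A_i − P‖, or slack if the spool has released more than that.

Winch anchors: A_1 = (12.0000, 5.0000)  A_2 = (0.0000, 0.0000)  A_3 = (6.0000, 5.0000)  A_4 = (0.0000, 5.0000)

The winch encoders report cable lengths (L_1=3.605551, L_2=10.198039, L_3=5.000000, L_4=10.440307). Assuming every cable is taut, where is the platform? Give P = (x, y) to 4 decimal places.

expand ‖A_i−P‖²=L_i² and subtract eq 1 (k_i ≔ ‖A_i‖²−L_i²)
k_1 = 144.0000+25.0000−13.0000 = 156.0000
eq1−eq2 → [24.0000  10.0000]·P = 260.0000
eq1−eq3 → [12.0000  0.0000]·P = 120.0000
eq1−eq4 → [24.0000  0.0000]·P = 240.0000
2×2 solve → P = (10.0000, 2.0000)
check cable 4: ‖A_4−P‖² = 109.0000 ≈ L_4² = 109.0000 ✓

(10.0000, 2.0000)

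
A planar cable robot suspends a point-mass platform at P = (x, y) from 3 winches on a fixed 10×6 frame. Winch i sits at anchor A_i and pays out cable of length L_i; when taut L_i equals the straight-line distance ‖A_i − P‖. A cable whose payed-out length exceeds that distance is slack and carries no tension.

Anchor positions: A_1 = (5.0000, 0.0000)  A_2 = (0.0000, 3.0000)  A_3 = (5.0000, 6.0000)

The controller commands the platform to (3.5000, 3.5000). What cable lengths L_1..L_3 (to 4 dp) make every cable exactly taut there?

(3.8079, 3.5355, 2.9155)

L_1 = √((5.0000−3.5000)² + (0.0000−3.5000)²) = 3.8079
L_2 = √((0.0000−3.5000)² + (3.0000−3.5000)²) = 3.5355
L_3 = √((5.0000−3.5000)² + (6.0000−3.5000)²) = 2.9155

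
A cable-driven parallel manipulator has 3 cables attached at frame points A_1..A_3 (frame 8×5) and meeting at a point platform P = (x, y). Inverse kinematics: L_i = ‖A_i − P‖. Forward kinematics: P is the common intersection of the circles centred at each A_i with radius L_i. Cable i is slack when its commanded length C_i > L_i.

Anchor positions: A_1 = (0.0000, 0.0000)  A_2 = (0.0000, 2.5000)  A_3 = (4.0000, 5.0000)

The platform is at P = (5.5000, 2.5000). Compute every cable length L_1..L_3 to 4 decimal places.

(6.0415, 5.5000, 2.9155)

L_1: Δ = A_1−P = (-5.5000, -2.5000) → ‖Δ‖ = √36.5000 = 6.0415
L_2: Δ = A_2−P = (-5.5000, 0.0000) → ‖Δ‖ = √30.2500 = 5.5000
L_3: Δ = A_3−P = (-1.5000, 2.5000) → ‖Δ‖ = √8.5000 = 2.9155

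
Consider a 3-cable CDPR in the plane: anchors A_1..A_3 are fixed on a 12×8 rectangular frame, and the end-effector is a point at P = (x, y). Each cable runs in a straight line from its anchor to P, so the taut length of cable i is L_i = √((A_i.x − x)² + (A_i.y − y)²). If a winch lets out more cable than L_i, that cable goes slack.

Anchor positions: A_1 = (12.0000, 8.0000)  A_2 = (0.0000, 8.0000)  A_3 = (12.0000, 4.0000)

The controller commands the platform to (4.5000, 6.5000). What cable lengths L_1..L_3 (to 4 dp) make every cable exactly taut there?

(7.6485, 4.7434, 7.9057)

cable 1: Δx=7.5000, Δy=1.5000; L_1 = √(Δx²+Δy²) = 7.6485
cable 2: Δx=-4.5000, Δy=1.5000; L_2 = √(Δx²+Δy²) = 4.7434
cable 3: Δx=7.5000, Δy=-2.5000; L_3 = √(Δx²+Δy²) = 7.9057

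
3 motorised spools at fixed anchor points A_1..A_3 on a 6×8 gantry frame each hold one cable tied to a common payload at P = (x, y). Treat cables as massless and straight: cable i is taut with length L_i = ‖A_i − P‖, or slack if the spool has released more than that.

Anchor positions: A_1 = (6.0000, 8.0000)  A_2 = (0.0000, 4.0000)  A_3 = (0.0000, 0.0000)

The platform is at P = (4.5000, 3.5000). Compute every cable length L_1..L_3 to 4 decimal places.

L_1 = √((6.0000−4.5000)² + (8.0000−3.5000)²) = 4.7434
L_2 = √((0.0000−4.5000)² + (4.0000−3.5000)²) = 4.5277
L_3 = √((0.0000−4.5000)² + (0.0000−3.5000)²) = 5.7009

(4.7434, 4.5277, 5.7009)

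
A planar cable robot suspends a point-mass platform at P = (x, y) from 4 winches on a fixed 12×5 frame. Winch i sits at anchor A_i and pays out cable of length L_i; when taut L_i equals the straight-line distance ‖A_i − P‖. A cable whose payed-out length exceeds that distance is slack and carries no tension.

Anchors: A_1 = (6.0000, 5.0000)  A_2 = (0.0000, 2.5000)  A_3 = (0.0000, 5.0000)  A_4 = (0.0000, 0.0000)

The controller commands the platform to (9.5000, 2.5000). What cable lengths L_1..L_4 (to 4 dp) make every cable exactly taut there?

L_1: Δ = A_1−P = (-3.5000, 2.5000) → ‖Δ‖ = √18.5000 = 4.3012
L_2: Δ = A_2−P = (-9.5000, 0.0000) → ‖Δ‖ = √90.2500 = 9.5000
L_3: Δ = A_3−P = (-9.5000, 2.5000) → ‖Δ‖ = √96.5000 = 9.8234
L_4: Δ = A_4−P = (-9.5000, -2.5000) → ‖Δ‖ = √96.5000 = 9.8234

(4.3012, 9.5000, 9.8234, 9.8234)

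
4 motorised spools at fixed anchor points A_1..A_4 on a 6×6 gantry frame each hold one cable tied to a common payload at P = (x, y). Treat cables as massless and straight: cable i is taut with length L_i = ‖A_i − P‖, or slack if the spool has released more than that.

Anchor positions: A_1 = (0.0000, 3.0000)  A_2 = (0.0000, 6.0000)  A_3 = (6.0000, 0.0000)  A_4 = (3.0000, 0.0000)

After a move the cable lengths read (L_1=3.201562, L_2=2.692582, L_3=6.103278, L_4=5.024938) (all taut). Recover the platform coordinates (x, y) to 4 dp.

(2.5000, 5.0000)

circle eqns → linear via eq_j − eq_1; set k_j = A_j·A_j − L_j²
k_1 = 0.0000+9.0000−10.2500 = -1.2500
0.0000·x − 6.0000·y = k_1−k_2 = -30.0000
-12.0000·x + 6.0000·y = k_1−k_3 = 0.0000
-6.0000·x + 6.0000·y = k_1−k_4 = 15.0000
solve first two rows → x=2.5000, y=5.0000
check cable 4: ‖A_4−P‖² = 25.2500 ≈ L_4² = 25.2500 ✓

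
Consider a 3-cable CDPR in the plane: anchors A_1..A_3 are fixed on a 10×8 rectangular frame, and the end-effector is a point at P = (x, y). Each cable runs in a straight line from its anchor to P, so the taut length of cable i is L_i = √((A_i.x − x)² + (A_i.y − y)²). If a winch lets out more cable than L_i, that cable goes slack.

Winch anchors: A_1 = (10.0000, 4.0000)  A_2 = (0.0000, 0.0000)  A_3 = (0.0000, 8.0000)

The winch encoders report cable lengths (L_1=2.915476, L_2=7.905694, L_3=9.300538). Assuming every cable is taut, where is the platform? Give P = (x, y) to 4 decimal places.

(7.5000, 2.5000)

expand ‖A_i−P‖²=L_i² and subtract eq 1 (k_i ≔ ‖A_i‖²−L_i²)
k_1 = 100.0000+16.0000−8.5000 = 107.5000
eq1−eq2 → [20.0000  8.0000]·P = 170.0000
eq1−eq3 → [20.0000  -8.0000]·P = 130.0000
2×2 solve → P = (7.5000, 2.5000)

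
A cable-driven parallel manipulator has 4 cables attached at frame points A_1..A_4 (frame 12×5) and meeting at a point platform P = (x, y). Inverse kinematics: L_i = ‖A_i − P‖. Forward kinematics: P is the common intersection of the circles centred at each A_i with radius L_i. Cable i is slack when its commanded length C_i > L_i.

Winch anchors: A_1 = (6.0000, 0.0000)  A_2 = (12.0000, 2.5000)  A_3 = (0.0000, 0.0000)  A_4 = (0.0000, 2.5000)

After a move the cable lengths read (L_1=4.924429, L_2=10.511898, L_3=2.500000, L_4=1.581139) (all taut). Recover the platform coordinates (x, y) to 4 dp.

(1.5000, 2.0000)

expand ‖A_i−P‖²=L_i² and subtract eq 1 (q_i ≔ ‖A_i‖²−L_i²)
q_1 = 36.0000+0.0000−24.2500 = 11.7500
eq1−eq2 → [-12.0000  -5.0000]·P = -28.0000
eq1−eq3 → [12.0000  0.0000]·P = 18.0000
eq1−eq4 → [12.0000  -5.0000]·P = 8.0000
2×2 solve → P = (1.5000, 2.0000)
check cable 4: ‖A_4−P‖² = 2.5000 ≈ L_4² = 2.5000 ✓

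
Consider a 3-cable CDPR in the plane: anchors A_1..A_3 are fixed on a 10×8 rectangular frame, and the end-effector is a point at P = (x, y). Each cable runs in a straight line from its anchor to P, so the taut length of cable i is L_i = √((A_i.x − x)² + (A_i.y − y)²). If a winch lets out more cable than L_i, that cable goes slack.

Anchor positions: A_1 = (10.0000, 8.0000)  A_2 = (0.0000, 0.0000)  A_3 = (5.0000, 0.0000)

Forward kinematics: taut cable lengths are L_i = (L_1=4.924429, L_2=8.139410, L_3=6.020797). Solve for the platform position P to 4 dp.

each cable: (A_i−P)·(A_i−P) = L_i²; let k_i = ‖A_i‖²−L_i²
k_1 = 100.0000+64.0000−24.2500 = 139.7500
row 1: 20.0000x + 16.0000y = 206.0000  (k_2=-66.2500)
row 2: 10.0000x + 16.0000y = 151.0000  (k_3=-11.2500)
Cramer on rows 1–2 → x = 5.5000, y = 6.0000

(5.5000, 6.0000)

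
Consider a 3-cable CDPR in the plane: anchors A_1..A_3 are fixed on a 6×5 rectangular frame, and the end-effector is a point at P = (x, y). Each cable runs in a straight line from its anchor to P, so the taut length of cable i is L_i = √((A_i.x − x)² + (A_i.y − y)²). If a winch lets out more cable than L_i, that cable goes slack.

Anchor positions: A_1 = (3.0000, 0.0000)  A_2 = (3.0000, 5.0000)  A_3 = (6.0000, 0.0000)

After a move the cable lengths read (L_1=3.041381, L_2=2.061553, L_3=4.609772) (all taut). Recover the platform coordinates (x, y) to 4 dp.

circle eqns → linear via eq_j − eq_1; set c_j = A_j·A_j − L_j²
c_1 = 9.0000+0.0000−9.2500 = -0.2500
0.0000·x − 10.0000·y = c_1−c_2 = -30.0000
-6.0000·x + 0.0000·y = c_1−c_3 = -15.0000
solve first two rows → x=2.5000, y=3.0000

(2.5000, 3.0000)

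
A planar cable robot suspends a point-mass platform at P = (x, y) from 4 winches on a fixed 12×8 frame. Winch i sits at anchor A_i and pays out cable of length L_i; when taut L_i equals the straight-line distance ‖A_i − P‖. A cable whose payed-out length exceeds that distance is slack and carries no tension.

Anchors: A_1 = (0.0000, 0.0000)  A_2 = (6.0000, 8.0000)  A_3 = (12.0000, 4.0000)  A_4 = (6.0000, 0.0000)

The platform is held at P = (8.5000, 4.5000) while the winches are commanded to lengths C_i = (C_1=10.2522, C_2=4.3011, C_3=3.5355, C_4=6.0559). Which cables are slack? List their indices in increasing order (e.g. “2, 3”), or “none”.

cable 1: √((-8.5000)²+(-4.5000)²)=9.6177, C_1=10.2522: slack
cable 2: √((-2.5000)²+(3.5000)²)=4.3012, C_2=4.3011: taut
cable 3: √((3.5000)²+(-0.5000)²)=3.5355, C_3=3.5355: taut
cable 4: √((-2.5000)²+(-4.5000)²)=5.1478, C_4=6.0559: slack

1, 4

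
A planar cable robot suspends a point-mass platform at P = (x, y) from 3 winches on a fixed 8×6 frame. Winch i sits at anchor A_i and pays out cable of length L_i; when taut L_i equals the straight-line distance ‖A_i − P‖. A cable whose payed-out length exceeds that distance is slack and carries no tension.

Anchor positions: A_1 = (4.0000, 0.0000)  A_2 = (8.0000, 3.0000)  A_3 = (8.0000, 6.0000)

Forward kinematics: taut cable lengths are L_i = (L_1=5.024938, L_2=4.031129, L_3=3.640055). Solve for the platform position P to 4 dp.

expand ‖A_i−P‖²=L_i² and subtract eq 1 (q_i ≔ ‖A_i‖²−L_i²)
q_1 = 16.0000+0.0000−25.2500 = -9.2500
eq1−eq2 → [-8.0000  -6.0000]·P = -66.0000
eq1−eq3 → [-8.0000  -12.0000]·P = -96.0000
2×2 solve → P = (4.5000, 5.0000)

(4.5000, 5.0000)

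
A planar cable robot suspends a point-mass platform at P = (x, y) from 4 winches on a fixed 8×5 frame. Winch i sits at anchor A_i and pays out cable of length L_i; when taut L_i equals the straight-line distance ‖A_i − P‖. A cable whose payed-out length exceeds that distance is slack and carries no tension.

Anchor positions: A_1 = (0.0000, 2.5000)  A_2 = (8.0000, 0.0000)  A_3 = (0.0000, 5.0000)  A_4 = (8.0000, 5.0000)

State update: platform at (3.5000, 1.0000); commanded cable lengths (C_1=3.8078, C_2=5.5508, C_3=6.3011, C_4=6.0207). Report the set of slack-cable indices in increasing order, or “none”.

cable 1: L_1 = ‖A_1−P‖ = 3.8079;  C_1 = 3.8078 → taut
cable 2: L_2 = ‖A_2−P‖ = 4.6098;  C_2 = 5.5508 → slack
cable 3: L_3 = ‖A_3−P‖ = 5.3151;  C_3 = 6.3011 → slack
cable 4: L_4 = ‖A_4−P‖ = 6.0208;  C_4 = 6.0207 → taut

2, 3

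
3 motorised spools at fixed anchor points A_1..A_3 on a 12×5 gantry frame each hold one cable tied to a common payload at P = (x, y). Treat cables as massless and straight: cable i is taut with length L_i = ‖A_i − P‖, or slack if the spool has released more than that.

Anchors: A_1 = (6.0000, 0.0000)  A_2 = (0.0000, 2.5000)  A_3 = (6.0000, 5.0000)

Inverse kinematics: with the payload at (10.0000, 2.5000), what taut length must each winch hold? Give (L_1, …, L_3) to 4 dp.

L_1: Δ = A_1−P = (-4.0000, -2.5000) → ‖Δ‖ = √22.2500 = 4.7170
L_2: Δ = A_2−P = (-10.0000, 0.0000) → ‖Δ‖ = √100.0000 = 10.0000
L_3: Δ = A_3−P = (-4.0000, 2.5000) → ‖Δ‖ = √22.2500 = 4.7170

(4.7170, 10.0000, 4.7170)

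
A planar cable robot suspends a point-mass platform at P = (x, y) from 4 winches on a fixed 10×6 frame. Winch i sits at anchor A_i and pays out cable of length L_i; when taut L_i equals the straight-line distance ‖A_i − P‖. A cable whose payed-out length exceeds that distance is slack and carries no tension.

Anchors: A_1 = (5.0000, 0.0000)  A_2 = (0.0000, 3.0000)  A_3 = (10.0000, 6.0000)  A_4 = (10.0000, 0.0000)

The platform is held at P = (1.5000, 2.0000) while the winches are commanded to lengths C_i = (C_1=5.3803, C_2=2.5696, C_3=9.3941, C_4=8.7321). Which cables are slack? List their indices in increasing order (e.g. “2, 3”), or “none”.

1, 2

cable 1: L_1 = ‖A_1−P‖ = 4.0311;  C_1 = 5.3803 → slack
cable 2: L_2 = ‖A_2−P‖ = 1.8028;  C_2 = 2.5696 → slack
cable 3: L_3 = ‖A_3−P‖ = 9.3941;  C_3 = 9.3941 → taut
cable 4: L_4 = ‖A_4−P‖ = 8.7321;  C_4 = 8.7321 → taut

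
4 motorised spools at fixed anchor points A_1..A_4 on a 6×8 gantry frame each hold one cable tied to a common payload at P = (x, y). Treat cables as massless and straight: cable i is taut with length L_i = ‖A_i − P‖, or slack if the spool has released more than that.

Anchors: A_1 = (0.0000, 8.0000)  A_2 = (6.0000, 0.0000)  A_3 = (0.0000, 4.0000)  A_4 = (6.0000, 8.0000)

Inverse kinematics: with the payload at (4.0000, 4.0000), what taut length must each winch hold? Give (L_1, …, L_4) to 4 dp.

cable 1: Δx=-4.0000, Δy=4.0000; L_1 = √(Δx²+Δy²) = 5.6569
cable 2: Δx=2.0000, Δy=-4.0000; L_2 = √(Δx²+Δy²) = 4.4721
cable 3: Δx=-4.0000, Δy=0.0000; L_3 = √(Δx²+Δy²) = 4.0000
cable 4: Δx=2.0000, Δy=4.0000; L_4 = √(Δx²+Δy²) = 4.4721

(5.6569, 4.4721, 4.0000, 4.4721)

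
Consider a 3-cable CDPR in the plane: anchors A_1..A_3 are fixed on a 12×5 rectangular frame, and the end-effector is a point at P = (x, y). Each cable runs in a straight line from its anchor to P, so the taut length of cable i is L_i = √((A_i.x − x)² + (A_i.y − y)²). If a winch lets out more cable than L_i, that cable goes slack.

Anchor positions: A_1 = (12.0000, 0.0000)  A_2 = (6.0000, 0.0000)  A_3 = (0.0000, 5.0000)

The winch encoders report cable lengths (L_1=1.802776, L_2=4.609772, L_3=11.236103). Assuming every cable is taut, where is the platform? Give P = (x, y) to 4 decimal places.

(10.5000, 1.0000)

expand ‖A_i−P‖²=L_i² and subtract eq 1 (k_i ≔ ‖A_i‖²−L_i²)
k_1 = 144.0000+0.0000−3.2500 = 140.7500
eq1−eq2 → [12.0000  0.0000]·P = 126.0000
eq1−eq3 → [24.0000  -10.0000]·P = 242.0000
2×2 solve → P = (10.5000, 1.0000)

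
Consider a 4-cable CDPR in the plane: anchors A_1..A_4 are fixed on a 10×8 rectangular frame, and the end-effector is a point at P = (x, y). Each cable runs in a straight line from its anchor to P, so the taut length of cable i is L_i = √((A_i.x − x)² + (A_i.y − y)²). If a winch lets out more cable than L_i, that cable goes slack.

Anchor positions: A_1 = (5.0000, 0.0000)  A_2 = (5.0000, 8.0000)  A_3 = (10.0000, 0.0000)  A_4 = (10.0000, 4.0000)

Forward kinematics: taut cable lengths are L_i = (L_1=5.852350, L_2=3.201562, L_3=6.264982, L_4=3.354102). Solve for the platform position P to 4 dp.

each cable: (A_i−P)·(A_i−P) = L_i²; let c_i = ‖A_i‖²−L_i²
c_1 = 25.0000+0.0000−34.2500 = -9.2500
row 1: 0.0000x − 16.0000y = -88.0000  (c_2=78.7500)
row 2: -10.0000x + 0.0000y = -70.0000  (c_3=60.7500)
row 3: -10.0000x − 8.0000y = -114.0000  (c_4=104.7500)
Cramer on rows 1–2 → x = 7.0000, y = 5.5000
check cable 4: ‖A_4−P‖² = 11.2500 ≈ L_4² = 11.2500 ✓

(7.0000, 5.5000)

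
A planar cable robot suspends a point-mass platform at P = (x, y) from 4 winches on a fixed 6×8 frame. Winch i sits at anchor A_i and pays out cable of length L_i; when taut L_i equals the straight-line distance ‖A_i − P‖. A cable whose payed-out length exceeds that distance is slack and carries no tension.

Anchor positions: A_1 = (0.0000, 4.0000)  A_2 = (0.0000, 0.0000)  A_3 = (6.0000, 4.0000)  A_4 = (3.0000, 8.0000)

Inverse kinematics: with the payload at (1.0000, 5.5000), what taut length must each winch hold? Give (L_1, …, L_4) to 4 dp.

cable 1: Δx=-1.0000, Δy=-1.5000; L_1 = √(Δx²+Δy²) = 1.8028
cable 2: Δx=-1.0000, Δy=-5.5000; L_2 = √(Δx²+Δy²) = 5.5902
cable 3: Δx=5.0000, Δy=-1.5000; L_3 = √(Δx²+Δy²) = 5.2202
cable 4: Δx=2.0000, Δy=2.5000; L_4 = √(Δx²+Δy²) = 3.2016

(1.8028, 5.5902, 5.2202, 3.2016)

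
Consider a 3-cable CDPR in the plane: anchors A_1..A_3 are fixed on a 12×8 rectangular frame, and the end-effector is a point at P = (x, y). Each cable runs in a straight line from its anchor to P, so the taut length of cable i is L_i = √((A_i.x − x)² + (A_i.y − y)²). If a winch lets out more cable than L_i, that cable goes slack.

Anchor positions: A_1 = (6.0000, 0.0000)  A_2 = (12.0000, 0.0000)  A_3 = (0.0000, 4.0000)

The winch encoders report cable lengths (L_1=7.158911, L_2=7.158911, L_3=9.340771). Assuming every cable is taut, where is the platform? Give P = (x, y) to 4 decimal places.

(9.0000, 6.5000)

circle eqns → linear via eq_j − eq_1; set c_j = A_j·A_j − L_j²
c_1 = 36.0000+0.0000−51.2500 = -15.2500
-12.0000·x + 0.0000·y = c_1−c_2 = -108.0000
12.0000·x − 8.0000·y = c_1−c_3 = 56.0000
solve first two rows → x=9.0000, y=6.5000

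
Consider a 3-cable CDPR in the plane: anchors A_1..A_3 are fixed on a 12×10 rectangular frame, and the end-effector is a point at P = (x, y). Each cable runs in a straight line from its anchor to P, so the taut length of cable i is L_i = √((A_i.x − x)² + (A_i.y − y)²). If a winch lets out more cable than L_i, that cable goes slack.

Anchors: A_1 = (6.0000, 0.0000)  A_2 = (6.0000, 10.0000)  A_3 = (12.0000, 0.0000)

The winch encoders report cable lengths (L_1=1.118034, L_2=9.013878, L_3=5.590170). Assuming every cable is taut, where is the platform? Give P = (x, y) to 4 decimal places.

each cable: (A_i−P)·(A_i−P) = L_i²; let q_i = ‖A_i‖²−L_i²
q_1 = 36.0000+0.0000−1.2500 = 34.7500
row 1: 0.0000x − 20.0000y = -20.0000  (q_2=54.7500)
row 2: -12.0000x + 0.0000y = -78.0000  (q_3=112.7500)
Cramer on rows 1–2 → x = 6.5000, y = 1.0000

(6.5000, 1.0000)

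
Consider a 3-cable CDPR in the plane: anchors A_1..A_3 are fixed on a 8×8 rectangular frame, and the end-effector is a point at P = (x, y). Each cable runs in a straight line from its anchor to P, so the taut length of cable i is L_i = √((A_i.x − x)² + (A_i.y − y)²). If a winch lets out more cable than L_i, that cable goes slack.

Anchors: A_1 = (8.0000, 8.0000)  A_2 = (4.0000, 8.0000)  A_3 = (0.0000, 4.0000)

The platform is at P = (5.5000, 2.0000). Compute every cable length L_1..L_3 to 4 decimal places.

cable 1: Δx=2.5000, Δy=6.0000; L_1 = √(Δx²+Δy²) = 6.5000
cable 2: Δx=-1.5000, Δy=6.0000; L_2 = √(Δx²+Δy²) = 6.1847
cable 3: Δx=-5.5000, Δy=2.0000; L_3 = √(Δx²+Δy²) = 5.8523

(6.5000, 6.1847, 5.8523)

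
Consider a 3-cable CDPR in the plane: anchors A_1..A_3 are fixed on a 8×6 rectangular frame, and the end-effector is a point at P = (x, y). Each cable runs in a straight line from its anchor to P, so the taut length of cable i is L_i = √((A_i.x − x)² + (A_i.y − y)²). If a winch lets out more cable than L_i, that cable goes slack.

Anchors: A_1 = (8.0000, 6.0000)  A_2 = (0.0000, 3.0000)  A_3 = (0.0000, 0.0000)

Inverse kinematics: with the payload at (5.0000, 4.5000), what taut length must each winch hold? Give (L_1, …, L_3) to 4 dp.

L_1 = √((8.0000−5.0000)² + (6.0000−4.5000)²) = 3.3541
L_2 = √((0.0000−5.0000)² + (3.0000−4.5000)²) = 5.2202
L_3 = √((0.0000−5.0000)² + (0.0000−4.5000)²) = 6.7268

(3.3541, 5.2202, 6.7268)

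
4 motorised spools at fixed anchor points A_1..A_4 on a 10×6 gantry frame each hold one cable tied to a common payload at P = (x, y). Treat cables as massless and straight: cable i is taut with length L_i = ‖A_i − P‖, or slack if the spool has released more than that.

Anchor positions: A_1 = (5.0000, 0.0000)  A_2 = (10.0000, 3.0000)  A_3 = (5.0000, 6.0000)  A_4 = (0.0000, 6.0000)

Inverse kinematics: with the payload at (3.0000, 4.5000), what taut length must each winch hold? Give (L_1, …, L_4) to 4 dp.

cable 1: Δx=2.0000, Δy=-4.5000; L_1 = √(Δx²+Δy²) = 4.9244
cable 2: Δx=7.0000, Δy=-1.5000; L_2 = √(Δx²+Δy²) = 7.1589
cable 3: Δx=2.0000, Δy=1.5000; L_3 = √(Δx²+Δy²) = 2.5000
cable 4: Δx=-3.0000, Δy=1.5000; L_4 = √(Δx²+Δy²) = 3.3541

(4.9244, 7.1589, 2.5000, 3.3541)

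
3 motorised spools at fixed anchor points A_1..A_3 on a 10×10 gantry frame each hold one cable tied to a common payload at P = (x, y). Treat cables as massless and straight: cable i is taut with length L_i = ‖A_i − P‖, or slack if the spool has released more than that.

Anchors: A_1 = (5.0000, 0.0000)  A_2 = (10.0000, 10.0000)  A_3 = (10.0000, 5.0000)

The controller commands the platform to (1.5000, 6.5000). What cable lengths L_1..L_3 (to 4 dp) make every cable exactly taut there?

L_1: Δ = A_1−P = (3.5000, -6.5000) → ‖Δ‖ = √54.5000 = 7.3824
L_2: Δ = A_2−P = (8.5000, 3.5000) → ‖Δ‖ = √84.5000 = 9.1924
L_3: Δ = A_3−P = (8.5000, -1.5000) → ‖Δ‖ = √74.5000 = 8.6313

(7.3824, 9.1924, 8.6313)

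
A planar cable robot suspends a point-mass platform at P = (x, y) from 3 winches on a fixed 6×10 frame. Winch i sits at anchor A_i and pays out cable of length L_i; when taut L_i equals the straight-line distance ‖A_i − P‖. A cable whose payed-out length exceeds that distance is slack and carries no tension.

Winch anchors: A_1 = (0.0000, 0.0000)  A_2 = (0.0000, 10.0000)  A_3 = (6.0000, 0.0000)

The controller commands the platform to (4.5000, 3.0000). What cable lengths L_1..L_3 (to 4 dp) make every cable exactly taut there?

L_1: Δ = A_1−P = (-4.5000, -3.0000) → ‖Δ‖ = √29.2500 = 5.4083
L_2: Δ = A_2−P = (-4.5000, 7.0000) → ‖Δ‖ = √69.2500 = 8.3217
L_3: Δ = A_3−P = (1.5000, -3.0000) → ‖Δ‖ = √11.2500 = 3.3541

(5.4083, 8.3217, 3.3541)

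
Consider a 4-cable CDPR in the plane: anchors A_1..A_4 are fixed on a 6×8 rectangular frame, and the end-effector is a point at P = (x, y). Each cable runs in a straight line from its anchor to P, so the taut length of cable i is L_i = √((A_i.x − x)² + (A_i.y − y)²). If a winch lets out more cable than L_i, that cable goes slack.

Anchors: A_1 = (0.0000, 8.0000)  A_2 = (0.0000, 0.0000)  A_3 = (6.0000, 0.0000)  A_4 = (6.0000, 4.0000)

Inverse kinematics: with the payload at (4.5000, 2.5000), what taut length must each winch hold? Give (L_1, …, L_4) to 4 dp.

L_1 = √((0.0000−4.5000)² + (8.0000−2.5000)²) = 7.1063
L_2 = √((0.0000−4.5000)² + (0.0000−2.5000)²) = 5.1478
L_3 = √((6.0000−4.5000)² + (0.0000−2.5000)²) = 2.9155
L_4 = √((6.0000−4.5000)² + (4.0000−2.5000)²) = 2.1213

(7.1063, 5.1478, 2.9155, 2.1213)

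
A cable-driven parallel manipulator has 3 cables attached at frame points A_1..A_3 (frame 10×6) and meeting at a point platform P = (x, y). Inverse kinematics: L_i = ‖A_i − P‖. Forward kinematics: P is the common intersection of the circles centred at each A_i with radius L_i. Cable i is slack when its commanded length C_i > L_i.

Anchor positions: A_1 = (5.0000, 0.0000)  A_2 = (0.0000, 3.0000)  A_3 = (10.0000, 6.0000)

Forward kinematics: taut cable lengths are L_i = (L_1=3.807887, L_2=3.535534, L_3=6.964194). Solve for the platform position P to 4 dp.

circle eqns → linear via eq_j − eq_1; set c_j = A_j·A_j − L_j²
c_1 = 25.0000+0.0000−14.5000 = 10.5000
10.0000·x − 6.0000·y = c_1−c_2 = 14.0000
-10.0000·x − 12.0000·y = c_1−c_3 = -77.0000
solve first two rows → x=3.5000, y=3.5000

(3.5000, 3.5000)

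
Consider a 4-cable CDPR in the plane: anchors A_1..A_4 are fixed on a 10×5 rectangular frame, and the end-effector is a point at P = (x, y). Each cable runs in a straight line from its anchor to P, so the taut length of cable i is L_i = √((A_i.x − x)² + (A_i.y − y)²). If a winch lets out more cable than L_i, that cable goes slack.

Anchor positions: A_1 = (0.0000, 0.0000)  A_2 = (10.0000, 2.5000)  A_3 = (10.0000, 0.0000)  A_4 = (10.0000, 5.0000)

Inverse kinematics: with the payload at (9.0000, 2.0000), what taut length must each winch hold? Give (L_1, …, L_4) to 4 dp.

(9.2195, 1.1180, 2.2361, 3.1623)

L_1: Δ = A_1−P = (-9.0000, -2.0000) → ‖Δ‖ = √85.0000 = 9.2195
L_2: Δ = A_2−P = (1.0000, 0.5000) → ‖Δ‖ = √1.2500 = 1.1180
L_3: Δ = A_3−P = (1.0000, -2.0000) → ‖Δ‖ = √5.0000 = 2.2361
L_4: Δ = A_4−P = (1.0000, 3.0000) → ‖Δ‖ = √10.0000 = 3.1623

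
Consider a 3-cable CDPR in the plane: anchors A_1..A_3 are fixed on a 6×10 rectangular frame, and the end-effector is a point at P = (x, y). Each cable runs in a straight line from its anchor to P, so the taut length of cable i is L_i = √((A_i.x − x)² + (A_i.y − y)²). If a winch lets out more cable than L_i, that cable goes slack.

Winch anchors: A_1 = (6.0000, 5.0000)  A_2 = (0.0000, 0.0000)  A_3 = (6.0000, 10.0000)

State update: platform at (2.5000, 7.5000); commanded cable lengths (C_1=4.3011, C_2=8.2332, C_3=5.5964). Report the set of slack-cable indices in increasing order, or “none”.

2, 3

i=1: geometric 4.3012 vs commanded 4.3011 ⇒ taut
i=2: geometric 7.9057 vs commanded 8.2332 ⇒ slack
i=3: geometric 4.3012 vs commanded 5.5964 ⇒ slack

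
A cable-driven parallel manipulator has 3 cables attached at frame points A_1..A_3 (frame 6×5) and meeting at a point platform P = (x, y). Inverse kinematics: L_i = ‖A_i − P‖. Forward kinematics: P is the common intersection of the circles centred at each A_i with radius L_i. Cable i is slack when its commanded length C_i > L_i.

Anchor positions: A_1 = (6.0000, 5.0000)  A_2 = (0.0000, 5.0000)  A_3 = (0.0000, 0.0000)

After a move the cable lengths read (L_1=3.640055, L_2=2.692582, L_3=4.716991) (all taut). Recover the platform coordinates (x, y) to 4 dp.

circle eqns → linear via eq_j − eq_1; set q_j = A_j·A_j − L_j²
q_1 = 36.0000+25.0000−13.2500 = 47.7500
12.0000·x + 0.0000·y = q_1−q_2 = 30.0000
12.0000·x + 10.0000·y = q_1−q_3 = 70.0000
solve first two rows → x=2.5000, y=4.0000

(2.5000, 4.0000)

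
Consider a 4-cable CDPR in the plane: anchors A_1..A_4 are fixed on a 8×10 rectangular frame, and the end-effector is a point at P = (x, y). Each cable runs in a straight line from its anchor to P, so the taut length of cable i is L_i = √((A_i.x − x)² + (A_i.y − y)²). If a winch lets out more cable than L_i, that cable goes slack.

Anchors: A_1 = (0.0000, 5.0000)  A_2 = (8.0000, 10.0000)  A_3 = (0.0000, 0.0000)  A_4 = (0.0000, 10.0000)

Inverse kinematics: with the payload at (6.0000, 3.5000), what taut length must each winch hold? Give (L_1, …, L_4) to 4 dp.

(6.1847, 6.8007, 6.9462, 8.8459)

L_1 = √((0.0000−6.0000)² + (5.0000−3.5000)²) = 6.1847
L_2 = √((8.0000−6.0000)² + (10.0000−3.5000)²) = 6.8007
L_3 = √((0.0000−6.0000)² + (0.0000−3.5000)²) = 6.9462
L_4 = √((0.0000−6.0000)² + (10.0000−3.5000)²) = 8.8459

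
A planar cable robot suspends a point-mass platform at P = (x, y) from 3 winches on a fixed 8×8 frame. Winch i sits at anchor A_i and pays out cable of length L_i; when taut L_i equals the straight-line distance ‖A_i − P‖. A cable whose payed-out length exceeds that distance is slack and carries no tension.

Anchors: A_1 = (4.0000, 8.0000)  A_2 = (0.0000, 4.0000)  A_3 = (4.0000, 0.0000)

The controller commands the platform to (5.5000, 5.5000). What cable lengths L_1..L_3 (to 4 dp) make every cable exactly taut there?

(2.9155, 5.7009, 5.7009)

L_1 = √((4.0000−5.5000)² + (8.0000−5.5000)²) = 2.9155
L_2 = √((0.0000−5.5000)² + (4.0000−5.5000)²) = 5.7009
L_3 = √((4.0000−5.5000)² + (0.0000−5.5000)²) = 5.7009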